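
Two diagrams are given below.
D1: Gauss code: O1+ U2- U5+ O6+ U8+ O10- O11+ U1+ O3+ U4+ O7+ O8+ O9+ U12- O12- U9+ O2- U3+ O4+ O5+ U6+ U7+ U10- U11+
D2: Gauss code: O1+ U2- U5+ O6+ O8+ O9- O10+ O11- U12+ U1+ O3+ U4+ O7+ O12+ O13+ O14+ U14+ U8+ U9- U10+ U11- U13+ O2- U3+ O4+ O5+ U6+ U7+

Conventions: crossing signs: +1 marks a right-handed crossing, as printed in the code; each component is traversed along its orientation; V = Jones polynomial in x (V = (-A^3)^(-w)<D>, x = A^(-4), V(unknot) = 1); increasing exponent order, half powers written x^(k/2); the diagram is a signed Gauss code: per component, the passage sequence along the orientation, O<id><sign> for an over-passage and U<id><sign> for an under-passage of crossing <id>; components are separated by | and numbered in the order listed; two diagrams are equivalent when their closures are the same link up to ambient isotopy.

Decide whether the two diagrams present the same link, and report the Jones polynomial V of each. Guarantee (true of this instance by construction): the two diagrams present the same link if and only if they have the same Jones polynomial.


same link: yes
V(D1) = x^2 + 2x^4 - 2x^5 + x^6 - 2x^7 + x^8  [12 crossings, <D> = A^-14 - 2A^-10 + A^-6 - 2A^-2 + 2A^2 + A^10, w = +6]
V(D2) = x^2 + 2x^4 - 2x^5 + x^6 - 2x^7 + x^8  (w +8, c 14, <D> = A^-8 - 2A^-4 + 1 - 2A^4 + 2A^8 + A^16)
note: Reidemeister moves carry D1 (12 crossings) to D2 (14)


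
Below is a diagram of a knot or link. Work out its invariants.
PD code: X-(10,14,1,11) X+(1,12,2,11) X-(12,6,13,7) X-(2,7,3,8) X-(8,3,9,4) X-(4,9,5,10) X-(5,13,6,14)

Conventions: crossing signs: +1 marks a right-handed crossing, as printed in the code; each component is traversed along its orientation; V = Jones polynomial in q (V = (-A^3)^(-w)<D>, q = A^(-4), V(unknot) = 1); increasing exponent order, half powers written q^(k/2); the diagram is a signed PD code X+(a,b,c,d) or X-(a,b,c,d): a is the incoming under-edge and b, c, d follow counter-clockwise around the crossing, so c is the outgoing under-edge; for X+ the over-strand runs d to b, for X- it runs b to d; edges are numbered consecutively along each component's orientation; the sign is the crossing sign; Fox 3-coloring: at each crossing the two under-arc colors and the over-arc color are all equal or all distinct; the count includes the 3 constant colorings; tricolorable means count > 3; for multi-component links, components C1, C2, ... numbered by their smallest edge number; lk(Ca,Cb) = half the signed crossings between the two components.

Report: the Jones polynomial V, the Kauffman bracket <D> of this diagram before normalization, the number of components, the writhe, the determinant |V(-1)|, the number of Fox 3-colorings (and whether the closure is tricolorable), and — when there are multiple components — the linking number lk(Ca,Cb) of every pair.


V(q) = q^(-13/2) - q^(-11/2) + q^(-9/2) - 2q^(-7/2) - q^(-3/2)
bracket: A^-9 + 2A^-1 - A^3 + A^7 - A^11, w = -5
2 components, writhe -5, over 7 crossings
lk(C1,C2) = -1
det 6, colorings 9 of 3^7 — tricolorable
observation: the span of V is 5, within the link bound 7 + 2 - 1


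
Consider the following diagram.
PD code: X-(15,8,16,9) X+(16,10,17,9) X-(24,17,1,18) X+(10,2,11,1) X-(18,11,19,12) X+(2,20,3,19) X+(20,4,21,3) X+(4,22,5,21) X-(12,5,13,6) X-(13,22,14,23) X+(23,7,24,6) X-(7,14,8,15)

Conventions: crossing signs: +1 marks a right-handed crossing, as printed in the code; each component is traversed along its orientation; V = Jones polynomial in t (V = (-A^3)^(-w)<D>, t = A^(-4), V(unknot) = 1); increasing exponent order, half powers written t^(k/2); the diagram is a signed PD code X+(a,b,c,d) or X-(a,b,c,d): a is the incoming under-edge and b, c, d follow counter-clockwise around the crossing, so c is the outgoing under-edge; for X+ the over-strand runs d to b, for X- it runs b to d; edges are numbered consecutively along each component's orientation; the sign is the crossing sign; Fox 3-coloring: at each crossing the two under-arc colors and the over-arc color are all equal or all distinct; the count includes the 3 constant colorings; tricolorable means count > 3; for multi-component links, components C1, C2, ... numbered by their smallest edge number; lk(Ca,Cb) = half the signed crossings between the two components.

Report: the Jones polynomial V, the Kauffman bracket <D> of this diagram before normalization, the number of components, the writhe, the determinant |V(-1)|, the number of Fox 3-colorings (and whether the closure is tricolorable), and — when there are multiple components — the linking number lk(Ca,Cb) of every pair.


V = -t^-4 + t^-3 - t^-2 + 2t^-1 - 1 + 2t - t^2 + t^3 - t^4
<D> = -A^-16 + A^-12 - A^-8 + 2A^-4 - 1 + 2A^4 - A^8 + A^12 - A^16 (w = 0)
1 component over 12 crossings, w = 0
3 Fox colorings among 3^12, |V(-1)| = 11: not tricolorable
why: palindromic: swapping t for 1/t fixes V


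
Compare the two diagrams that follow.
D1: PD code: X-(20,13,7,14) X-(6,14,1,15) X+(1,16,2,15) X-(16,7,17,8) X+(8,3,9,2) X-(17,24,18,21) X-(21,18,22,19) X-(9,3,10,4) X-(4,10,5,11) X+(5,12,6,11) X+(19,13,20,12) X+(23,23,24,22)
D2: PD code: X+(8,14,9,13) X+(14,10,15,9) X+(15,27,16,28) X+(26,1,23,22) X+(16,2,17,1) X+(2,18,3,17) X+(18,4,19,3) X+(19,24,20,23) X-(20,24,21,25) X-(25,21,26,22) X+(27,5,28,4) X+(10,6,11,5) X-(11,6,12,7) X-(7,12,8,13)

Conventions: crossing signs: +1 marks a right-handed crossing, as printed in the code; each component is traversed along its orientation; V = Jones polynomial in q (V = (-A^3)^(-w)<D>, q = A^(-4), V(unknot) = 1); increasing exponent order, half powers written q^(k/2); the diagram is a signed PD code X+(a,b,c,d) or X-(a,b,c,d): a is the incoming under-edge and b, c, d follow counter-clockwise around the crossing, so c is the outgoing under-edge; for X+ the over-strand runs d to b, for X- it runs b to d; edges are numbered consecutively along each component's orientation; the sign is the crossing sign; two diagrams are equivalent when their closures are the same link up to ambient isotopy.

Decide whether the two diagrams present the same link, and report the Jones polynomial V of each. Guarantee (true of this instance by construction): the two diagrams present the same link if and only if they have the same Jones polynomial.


equivalent: no
V(D1) = q^-3 + q^-2 + q^-1 + 1  (w -2, c 12, <D> = A^-6 + A^-2 + A^2 + A^6)
V(D2) = q + q^2 + 2q^3 + q^4 - q^7  (w +6, c 14, <D> = -A^-10 + A^2 + 2A^6 + A^10 + A^14)
why: V(q) takes 2 values over 2 diagrams, fixing the grouping


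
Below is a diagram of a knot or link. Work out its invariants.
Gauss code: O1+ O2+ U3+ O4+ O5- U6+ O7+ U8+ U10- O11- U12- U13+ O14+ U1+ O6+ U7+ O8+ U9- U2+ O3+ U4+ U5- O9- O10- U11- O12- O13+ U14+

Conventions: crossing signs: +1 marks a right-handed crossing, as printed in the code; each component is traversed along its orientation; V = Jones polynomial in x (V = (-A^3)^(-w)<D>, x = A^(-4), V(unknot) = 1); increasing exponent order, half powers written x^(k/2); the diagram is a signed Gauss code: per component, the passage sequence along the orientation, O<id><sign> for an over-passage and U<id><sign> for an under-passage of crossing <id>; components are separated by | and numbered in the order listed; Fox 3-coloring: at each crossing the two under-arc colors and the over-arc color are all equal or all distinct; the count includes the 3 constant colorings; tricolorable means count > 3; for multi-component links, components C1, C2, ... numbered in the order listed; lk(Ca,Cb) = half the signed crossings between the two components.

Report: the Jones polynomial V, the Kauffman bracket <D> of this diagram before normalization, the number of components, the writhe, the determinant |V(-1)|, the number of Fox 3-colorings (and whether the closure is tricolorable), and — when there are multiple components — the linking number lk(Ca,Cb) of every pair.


Jones polynomial: V(x) = x + x^3 - x^4
<D> = -A^-4 + 1 + A^8; writhe +4
components 1, writhe +4 (14 crossings)
3-colorings: 9 of 3^14, det 3 — tricolorable
note: det 3 = |V(-1)|; divisible by 3, so tricolorable


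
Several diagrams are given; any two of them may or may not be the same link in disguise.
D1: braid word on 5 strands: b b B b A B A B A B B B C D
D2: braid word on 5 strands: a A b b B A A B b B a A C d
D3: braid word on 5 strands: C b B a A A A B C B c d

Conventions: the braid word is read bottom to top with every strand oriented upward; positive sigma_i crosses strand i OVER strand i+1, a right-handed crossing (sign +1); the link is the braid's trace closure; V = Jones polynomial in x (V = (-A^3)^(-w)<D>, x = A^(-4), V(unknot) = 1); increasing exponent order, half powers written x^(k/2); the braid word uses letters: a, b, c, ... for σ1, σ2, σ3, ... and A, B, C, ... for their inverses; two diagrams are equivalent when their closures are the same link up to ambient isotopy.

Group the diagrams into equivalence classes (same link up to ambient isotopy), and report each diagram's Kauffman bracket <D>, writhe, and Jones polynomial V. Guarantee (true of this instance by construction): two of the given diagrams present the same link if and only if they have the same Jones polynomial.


grouping into links: {D1} | {D2} | {D3}
V(D1) = 2x^-6 + x^-4 + x^-2  (w -8, c 14, <D> = A^-16 + A^-8 + 2)
V(D2) = x^-3 + x^-2 + x^-1 + 1  [14 crossings, <D> = A^-6 + A^-2 + A^2 + A^6, w = -2]
D3 (bracket A^-8 + 2 + A^8; 12 crossings at w = -4): V = x^-5 + 2x^-3 + x^-1
why: V(x) takes 3 values over 3 diagrams, fixing the grouping


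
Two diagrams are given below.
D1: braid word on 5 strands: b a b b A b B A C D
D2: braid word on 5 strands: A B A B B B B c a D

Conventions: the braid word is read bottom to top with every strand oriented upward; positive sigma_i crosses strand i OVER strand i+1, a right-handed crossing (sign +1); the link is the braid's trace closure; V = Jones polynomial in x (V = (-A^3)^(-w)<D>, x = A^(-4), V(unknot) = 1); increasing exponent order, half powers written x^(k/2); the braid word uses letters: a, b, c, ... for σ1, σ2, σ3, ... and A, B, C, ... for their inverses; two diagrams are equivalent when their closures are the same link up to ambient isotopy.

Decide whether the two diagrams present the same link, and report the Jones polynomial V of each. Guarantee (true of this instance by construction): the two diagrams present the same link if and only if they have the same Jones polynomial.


equivalent: no
D1 (bracket 1; 10 crossings at w = 0): V = 1
D2 (bracket A^-10 + A^-2 - A^2 + A^6 - A^10; 10 crossings at w = -6): V = -x^-7 + x^-6 - x^-5 + x^-4 + x^-2
key observation: 2 classes among 2 diagrams; unequal V(x) rules out equality


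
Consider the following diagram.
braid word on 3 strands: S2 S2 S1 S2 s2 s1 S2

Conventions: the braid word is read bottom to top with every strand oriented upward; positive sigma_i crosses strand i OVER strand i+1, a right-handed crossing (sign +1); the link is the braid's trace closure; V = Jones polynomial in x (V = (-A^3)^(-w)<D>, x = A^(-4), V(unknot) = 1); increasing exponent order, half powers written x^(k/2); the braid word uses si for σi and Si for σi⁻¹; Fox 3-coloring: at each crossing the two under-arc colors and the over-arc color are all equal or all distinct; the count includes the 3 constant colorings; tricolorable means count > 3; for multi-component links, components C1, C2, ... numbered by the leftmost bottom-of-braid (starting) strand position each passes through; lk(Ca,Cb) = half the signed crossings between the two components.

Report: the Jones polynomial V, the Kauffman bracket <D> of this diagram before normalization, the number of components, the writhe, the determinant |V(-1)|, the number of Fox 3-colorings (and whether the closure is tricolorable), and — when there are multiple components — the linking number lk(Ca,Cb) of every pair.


Jones polynomial: V(x) = x^(-9/2) - x^(-5/2) - x^(-3/2) - x^(-1/2)
<D> = A^-7 + A^-3 + A - A^9; writhe -3
components 2, writhe -3 (7 crossings)
linking number lk(C1,C2) = 0
3-colorings: 27 of 3^7, det 0 — tricolorable
note: |V(-1)| = 0: so tricolorable, since 3 divides 0


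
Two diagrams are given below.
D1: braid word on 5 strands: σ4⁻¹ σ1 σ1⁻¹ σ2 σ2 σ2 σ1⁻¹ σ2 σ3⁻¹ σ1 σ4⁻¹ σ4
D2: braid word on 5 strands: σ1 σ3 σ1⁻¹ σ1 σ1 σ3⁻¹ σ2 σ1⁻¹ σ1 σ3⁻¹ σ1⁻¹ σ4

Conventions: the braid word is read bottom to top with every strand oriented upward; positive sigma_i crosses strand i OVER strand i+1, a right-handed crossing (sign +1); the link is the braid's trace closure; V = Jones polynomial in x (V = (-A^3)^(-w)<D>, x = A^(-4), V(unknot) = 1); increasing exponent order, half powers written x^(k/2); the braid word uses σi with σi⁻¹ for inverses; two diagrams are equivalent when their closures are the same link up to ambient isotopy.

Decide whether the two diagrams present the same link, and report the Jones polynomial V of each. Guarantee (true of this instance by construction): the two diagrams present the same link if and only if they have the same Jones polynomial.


equivalent: no
D1 (bracket -A^-10 + A^-6 + A^2; 12 crossings at w = +2): V = x + x^3 - x^4
V(D2) = 1  (w +2, c 12, <D> = A^6)
key observation: V(x) takes 2 values over 2 diagrams, fixing the grouping


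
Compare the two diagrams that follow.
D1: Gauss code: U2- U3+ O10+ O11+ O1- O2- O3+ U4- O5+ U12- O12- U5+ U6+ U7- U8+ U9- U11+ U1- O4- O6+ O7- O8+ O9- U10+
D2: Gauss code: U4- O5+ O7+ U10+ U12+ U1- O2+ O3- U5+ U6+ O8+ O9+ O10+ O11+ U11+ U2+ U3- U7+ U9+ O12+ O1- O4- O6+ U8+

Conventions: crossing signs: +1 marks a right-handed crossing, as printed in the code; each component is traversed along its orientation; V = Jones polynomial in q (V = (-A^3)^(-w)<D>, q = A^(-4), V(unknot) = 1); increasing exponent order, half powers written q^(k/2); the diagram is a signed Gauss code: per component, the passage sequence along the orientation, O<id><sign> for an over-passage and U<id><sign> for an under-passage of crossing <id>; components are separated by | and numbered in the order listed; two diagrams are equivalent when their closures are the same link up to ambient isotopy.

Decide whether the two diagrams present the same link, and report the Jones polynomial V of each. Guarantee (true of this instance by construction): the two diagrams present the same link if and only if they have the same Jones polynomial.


equivalent: no
D1 (bracket 1; 12 crossings at w = 0): V = 1
V(D2) = q - q^2 + 2q^3 - q^4 + q^5 - q^6  (w +6, c 12, <D> = -A^-6 + A^-2 - A^2 + 2A^6 - A^10 + A^14)
key observation: 2 classes among 2 diagrams; unequal V(q) rules out equality


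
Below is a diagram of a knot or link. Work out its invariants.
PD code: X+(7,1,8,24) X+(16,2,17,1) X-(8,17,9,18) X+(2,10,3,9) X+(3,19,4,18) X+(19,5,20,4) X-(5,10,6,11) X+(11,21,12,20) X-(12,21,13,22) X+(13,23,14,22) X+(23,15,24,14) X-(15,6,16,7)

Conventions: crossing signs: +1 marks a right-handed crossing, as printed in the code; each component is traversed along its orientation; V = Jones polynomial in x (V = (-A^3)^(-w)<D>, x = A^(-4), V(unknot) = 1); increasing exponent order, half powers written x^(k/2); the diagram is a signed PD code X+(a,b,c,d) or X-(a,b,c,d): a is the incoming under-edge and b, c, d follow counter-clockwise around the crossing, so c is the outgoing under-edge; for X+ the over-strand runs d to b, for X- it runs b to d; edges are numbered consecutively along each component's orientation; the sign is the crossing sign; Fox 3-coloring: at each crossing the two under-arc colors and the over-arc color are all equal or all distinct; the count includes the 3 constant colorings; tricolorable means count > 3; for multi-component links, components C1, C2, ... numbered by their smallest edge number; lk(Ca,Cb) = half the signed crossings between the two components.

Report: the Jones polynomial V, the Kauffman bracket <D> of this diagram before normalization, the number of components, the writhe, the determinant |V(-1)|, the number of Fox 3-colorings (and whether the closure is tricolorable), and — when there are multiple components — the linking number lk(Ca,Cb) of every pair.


V = -1 + 3x - 3x^2 + 5x^3 - 5x^4 + 4x^5 - 3x^6 + 2x^7 - x^8
<D> = -A^-20 + 2A^-16 - 3A^-12 + 4A^-8 - 5A^-4 + 5 - 3A^4 + 3A^8 - A^12 (w = +4)
1 component over 12 crossings, w = +4
9 Fox colorings among 3^12, |V(-1)| = 27: tricolorable
why: V spans 8 powers of x: at least 8 crossings in any diagram


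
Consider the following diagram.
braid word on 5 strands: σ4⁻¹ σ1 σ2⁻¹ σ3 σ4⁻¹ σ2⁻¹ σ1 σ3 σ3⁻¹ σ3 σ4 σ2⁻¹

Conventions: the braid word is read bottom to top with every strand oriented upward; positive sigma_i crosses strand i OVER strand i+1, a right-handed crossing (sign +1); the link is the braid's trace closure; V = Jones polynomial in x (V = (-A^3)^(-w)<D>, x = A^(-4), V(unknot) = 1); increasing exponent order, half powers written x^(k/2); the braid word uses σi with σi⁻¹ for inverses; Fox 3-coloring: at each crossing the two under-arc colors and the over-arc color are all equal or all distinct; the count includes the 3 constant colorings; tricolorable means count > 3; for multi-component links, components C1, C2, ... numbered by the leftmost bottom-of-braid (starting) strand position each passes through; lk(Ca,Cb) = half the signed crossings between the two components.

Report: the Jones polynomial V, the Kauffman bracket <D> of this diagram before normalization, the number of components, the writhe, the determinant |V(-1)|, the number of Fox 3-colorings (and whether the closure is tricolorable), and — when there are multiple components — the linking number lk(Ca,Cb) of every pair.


Jones polynomial: V(x) = -x^-3 + 3x^-2 - 3x^-1 + 4 - 4x + 3x^2 - 2x^3 + x^4
<D> = A^-16 - 2A^-12 + 3A^-8 - 4A^-4 + 4 - 3A^4 + 3A^8 - A^12; writhe 0
components 1, writhe 0 (12 crossings)
3-colorings: 9 of 3^12, det 21 — tricolorable
note: V spans 7 powers of x: at least 7 crossings in any diagram


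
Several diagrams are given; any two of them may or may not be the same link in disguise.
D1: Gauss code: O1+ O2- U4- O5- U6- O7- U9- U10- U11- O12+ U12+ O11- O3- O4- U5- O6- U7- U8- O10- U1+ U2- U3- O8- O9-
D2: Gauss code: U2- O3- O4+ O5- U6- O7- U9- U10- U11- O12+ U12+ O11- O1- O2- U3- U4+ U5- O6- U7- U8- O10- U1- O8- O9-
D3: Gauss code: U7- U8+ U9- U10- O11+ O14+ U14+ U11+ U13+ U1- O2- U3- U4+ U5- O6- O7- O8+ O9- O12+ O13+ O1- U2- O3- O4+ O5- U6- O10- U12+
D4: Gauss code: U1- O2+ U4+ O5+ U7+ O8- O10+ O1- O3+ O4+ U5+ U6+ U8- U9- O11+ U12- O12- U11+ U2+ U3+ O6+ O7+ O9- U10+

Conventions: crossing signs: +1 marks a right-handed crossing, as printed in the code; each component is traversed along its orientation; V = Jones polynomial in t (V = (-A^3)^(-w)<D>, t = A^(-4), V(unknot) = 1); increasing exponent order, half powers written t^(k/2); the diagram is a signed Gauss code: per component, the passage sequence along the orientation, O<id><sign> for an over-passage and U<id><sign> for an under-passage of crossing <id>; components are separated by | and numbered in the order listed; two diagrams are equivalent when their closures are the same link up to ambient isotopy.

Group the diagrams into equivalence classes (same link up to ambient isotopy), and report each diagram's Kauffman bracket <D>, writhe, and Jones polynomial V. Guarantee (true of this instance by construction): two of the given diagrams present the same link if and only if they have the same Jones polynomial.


grouping into links: {D1, D2} | {D3} | {D4}
V(D1) = -t^-10 + t^-9 - t^-8 + t^-7 - t^-6 + t^-5 + t^-3  (w -8, c 12, <D> = A^-12 + A^-4 - 1 + A^4 - A^8 + A^12 - A^16)
V(D2) = -t^-10 + t^-9 - t^-8 + t^-7 - t^-6 + t^-5 + t^-3  (w -8, c 12, <D> = A^-12 + A^-4 - 1 + A^4 - A^8 + A^12 - A^16)
D3 (bracket A^-2 + A^6 - A^10; 14 crossings at w = -2): V = -t^-4 + t^-3 + t^-1
V(D4) = t + t^3 - t^4  [12 crossings, <D> = -A^-4 + 1 + A^8, w = +4]
why: 3 classes among 4 diagrams; unequal V(t) rules out equality


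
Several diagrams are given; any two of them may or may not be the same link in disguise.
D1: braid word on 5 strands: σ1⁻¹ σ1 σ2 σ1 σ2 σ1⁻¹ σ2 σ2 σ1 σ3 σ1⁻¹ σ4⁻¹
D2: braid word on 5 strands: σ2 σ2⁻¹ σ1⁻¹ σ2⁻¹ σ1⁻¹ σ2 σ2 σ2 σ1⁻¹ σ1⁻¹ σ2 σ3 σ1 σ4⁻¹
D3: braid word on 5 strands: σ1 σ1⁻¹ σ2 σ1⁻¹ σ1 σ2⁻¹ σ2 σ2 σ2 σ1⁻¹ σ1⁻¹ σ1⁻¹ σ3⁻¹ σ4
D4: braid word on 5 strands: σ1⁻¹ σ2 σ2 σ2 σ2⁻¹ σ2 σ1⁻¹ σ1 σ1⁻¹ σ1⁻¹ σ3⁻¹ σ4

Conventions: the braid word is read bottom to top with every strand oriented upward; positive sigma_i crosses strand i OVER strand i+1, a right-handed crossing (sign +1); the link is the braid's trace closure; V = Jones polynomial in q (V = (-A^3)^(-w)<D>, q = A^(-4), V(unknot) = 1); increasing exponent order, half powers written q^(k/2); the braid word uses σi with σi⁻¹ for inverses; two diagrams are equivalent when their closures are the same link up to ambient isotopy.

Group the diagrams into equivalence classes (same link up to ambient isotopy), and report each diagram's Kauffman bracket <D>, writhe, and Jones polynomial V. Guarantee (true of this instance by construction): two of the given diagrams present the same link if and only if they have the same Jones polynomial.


equivalence classes: {D1} | {D2, D3, D4}
D1 (bracket -A^-4 + 1 + A^8; 12 crossings at w = +4): V = q + q^3 - q^4
D2 (bracket -A^-12 + A^-8 - A^-4 + 3 - A^4 + A^8 - A^12; 14 crossings at w = 0): V = -q^-3 + q^-2 - q^-1 + 3 - q + q^2 - q^3
V(D3) = -q^-3 + q^-2 - q^-1 + 3 - q + q^2 - q^3  (w 0, c 14, <D> = -A^-12 + A^-8 - A^-4 + 3 - A^4 + A^8 - A^12)
V(D4) = -q^-3 + q^-2 - q^-1 + 3 - q + q^2 - q^3  [12 crossings, <D> = -A^-12 + A^-8 - A^-4 + 3 - A^4 + A^8 - A^12, w = 0]
key observation: comparing 4 Jones polynomials yields 2 groups


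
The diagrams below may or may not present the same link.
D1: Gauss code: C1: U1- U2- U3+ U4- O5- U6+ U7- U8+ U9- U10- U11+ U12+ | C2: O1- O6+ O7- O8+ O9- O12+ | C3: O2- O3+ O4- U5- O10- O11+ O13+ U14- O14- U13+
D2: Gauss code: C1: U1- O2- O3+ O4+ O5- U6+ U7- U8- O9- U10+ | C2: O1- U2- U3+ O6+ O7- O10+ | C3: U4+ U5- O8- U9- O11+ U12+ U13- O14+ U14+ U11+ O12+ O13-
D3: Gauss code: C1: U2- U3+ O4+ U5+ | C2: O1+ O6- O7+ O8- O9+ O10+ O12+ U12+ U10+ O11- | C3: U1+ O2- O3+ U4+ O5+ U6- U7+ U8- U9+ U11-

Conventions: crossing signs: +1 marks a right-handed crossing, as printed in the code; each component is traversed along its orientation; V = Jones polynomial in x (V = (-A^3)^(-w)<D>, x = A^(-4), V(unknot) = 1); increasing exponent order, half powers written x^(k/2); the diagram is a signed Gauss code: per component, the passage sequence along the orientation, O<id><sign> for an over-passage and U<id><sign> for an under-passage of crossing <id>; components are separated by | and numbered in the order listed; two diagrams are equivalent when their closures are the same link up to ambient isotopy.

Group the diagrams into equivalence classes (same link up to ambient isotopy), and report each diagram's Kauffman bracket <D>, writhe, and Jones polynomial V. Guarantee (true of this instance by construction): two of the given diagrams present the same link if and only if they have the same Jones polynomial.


grouping into links: {D1, D2} | {D3}
V(D1) = x^-3 + x^-2 + x^-1 + 1  (w -2, c 14, <D> = A^-6 + A^-2 + A^2 + A^6)
D2 (bracket 1 + A^4 + A^8 + A^12; 14 crossings at w = 0): V = x^-3 + x^-2 + x^-1 + 1
D3 (bracket 1 + A^4 + A^8 + A^12; 12 crossings at w = +4): V = 1 + x + x^2 + x^3
why: 2 classes among 3 diagrams; unequal V(x) rules out equality


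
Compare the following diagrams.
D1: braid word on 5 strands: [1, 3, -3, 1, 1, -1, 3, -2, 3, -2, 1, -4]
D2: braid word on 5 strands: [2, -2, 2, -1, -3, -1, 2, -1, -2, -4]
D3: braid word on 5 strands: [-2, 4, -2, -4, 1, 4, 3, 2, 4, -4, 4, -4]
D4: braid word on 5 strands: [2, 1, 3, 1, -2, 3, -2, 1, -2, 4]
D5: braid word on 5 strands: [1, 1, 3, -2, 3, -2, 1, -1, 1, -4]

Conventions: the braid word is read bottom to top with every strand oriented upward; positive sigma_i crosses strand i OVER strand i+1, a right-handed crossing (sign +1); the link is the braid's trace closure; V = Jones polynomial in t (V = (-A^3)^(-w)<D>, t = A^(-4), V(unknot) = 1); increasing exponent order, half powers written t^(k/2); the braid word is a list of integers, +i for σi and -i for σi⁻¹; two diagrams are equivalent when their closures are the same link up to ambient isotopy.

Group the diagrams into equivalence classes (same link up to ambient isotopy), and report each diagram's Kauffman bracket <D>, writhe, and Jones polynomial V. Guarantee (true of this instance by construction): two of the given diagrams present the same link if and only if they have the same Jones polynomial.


classes: {D1, D4, D5} | {D2} | {D3}
V(D1) = t^-1 - 1 + 2t - 3t^2 + 3t^3 - 2t^4 + 2t^5 - t^6  [12 crossings, <D> = -A^-18 + 2A^-14 - 2A^-10 + 3A^-6 - 3A^-2 + 2A^2 - A^6 + A^10, w = +2]
V(D2) = -t^-4 + t^-3 + t^-1  [10 crossings, <D> = A^-8 + 1 - A^4, w = -4]
V(D3) = 1  [12 crossings, <D> = A^6, w = +2]
V(D4) = t^-1 - 1 + 2t - 3t^2 + 3t^3 - 2t^4 + 2t^5 - t^6  [10 crossings, <D> = -A^-12 + 2A^-8 - 2A^-4 + 3 - 3A^4 + 2A^8 - A^12 + A^16, w = +4]
D5 (bracket -A^-18 + 2A^-14 - 2A^-10 + 3A^-6 - 3A^-2 + 2A^2 - A^6 + A^10; 10 crossings at w = +2): V = t^-1 - 1 + 2t - 3t^2 + 3t^3 - 2t^4 + 2t^5 - t^6
note: comparing 5 Jones polynomials yields 3 groups


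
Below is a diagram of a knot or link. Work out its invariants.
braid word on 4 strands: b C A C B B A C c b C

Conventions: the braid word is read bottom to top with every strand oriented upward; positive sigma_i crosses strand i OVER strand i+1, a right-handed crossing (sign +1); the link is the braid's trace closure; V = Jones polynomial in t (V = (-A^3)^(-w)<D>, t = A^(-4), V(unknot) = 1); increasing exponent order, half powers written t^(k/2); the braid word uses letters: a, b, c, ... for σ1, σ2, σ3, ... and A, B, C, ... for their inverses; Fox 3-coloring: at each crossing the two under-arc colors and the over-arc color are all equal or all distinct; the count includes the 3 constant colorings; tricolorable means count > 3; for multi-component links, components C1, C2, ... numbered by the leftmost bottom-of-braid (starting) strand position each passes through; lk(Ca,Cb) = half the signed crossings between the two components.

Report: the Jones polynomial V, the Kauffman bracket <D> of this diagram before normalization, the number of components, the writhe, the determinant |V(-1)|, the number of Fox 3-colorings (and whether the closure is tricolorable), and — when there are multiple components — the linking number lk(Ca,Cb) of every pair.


V(t) = -t^-8 + 2t^-7 - 2t^-6 + 4t^-5 - 3t^-4 + 4t^-3 - 2t^-2 + 2t^-1
bracket: -2A^-11 + 2A^-7 - 4A^-3 + 3A - 4A^5 + 2A^9 - 2A^13 + A^17, w = -5
3 components, writhe -5, over 11 crossings
lk(C1,C2) = -1
linking number lk(C1,C3) = -1
lk(C2,C3): 0
det 20, colorings 3 of 3^11 — not tricolorable
observation: det 20 = |V(-1)|; not divisible by 3, so not tricolorable


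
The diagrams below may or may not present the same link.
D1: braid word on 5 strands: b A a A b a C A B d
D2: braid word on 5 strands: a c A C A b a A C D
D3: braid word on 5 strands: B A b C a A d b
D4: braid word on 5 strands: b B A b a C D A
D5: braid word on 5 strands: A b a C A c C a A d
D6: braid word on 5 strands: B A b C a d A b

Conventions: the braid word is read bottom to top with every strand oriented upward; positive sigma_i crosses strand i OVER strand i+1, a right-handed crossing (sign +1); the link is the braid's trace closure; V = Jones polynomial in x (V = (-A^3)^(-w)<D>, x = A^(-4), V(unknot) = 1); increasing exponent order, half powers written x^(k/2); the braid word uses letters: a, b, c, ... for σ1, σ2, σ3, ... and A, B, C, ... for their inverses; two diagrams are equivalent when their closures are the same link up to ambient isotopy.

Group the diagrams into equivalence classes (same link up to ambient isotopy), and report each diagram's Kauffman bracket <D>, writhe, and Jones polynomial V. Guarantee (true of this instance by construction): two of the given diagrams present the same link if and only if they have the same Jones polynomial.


classes: {D1, D2, D3, D4, D5, D6}
V(D1) = 1  [10 crossings, <D> = 1, w = 0]
V(D2) = 1  (w -2, c 10, <D> = A^-6)
V(D3) = 1  (w 0, c 8, <D> = 1)
D4 (bracket A^-6; 8 crossings at w = -2): V = 1
D5 (bracket 1; 10 crossings at w = 0): V = 1
V(D6) = 1  [8 crossings, <D> = 1, w = 0]
note: all 6 diagrams share one V(x), hence one class


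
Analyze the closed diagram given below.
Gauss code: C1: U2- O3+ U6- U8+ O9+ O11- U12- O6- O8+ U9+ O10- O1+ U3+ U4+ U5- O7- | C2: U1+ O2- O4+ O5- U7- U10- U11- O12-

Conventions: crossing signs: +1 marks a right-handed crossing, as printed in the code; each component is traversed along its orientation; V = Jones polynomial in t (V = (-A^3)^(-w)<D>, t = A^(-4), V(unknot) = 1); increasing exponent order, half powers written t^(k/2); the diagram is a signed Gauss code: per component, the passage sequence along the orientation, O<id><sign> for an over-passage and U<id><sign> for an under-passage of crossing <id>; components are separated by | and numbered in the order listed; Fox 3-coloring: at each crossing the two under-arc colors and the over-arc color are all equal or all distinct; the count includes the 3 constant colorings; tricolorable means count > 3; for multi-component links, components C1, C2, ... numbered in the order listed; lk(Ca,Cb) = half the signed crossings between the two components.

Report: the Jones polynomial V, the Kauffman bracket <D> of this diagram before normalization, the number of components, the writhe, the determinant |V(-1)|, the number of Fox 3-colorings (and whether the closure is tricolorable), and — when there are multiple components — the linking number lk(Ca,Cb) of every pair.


Jones polynomial: V(t) = -t^(-9/2) + t^(-7/2) - 3t^(-5/2) + 2t^(-3/2) - 2t^(-1/2) + 2t^(1/2) - t^(3/2)
<D> = -A^-12 + 2A^-8 - 2A^-4 + 2 - 3A^4 + A^8 - A^12; writhe -2
components 2, writhe -2 (12 crossings)
linking number lk(C1,C2) = -2
3-colorings: 9 of 3^12, det 12 — tricolorable
note: w = -2 (over 12 crossings) is diagram-only; (-A^3)^(2) removes it from V


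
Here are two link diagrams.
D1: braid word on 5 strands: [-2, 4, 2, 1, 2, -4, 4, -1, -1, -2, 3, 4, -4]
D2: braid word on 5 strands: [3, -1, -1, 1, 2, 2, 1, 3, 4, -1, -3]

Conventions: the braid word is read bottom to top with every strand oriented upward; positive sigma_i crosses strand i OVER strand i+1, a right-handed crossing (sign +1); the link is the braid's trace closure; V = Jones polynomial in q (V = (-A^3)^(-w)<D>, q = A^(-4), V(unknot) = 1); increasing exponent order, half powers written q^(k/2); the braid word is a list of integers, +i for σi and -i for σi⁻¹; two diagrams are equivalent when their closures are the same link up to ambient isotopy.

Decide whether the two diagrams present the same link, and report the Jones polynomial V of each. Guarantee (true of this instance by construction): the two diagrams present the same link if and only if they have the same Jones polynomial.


equivalent: no
D1 (bracket A^5 + A^13; 13 crossings at w = +1): V = -q^(-5/2) - q^(-1/2)
V(D2) = -q^(1/2) - q^(5/2)  (w +3, c 11, <D> = A^-1 + A^7)
key observation: 2 values of V(q) split the 2 diagrams


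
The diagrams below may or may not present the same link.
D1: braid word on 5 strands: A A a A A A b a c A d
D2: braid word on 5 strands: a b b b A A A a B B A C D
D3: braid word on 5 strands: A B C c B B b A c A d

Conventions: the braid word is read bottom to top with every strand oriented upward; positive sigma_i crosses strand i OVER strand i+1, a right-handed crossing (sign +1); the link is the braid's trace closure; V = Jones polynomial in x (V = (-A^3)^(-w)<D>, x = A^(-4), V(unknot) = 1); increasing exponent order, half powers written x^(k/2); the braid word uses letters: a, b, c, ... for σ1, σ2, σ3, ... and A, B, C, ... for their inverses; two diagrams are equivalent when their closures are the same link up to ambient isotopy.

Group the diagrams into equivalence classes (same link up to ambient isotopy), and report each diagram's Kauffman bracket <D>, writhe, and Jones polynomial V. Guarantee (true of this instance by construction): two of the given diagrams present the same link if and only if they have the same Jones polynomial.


equivalence classes: {D1} | {D2} | {D3}
D1 (bracket A^3 + A^11 - A^15 + A^19; 11 crossings at w = -1): V = -x^(-11/2) + x^(-9/2) - x^(-7/2) - x^(-3/2)
D2 (bracket A^-7 + A; 13 crossings at w = -3): V = -x^(-5/2) - x^(-1/2)
V(D3) = x^(-13/2) - x^(-11/2) + x^(-9/2) - 2x^(-7/2) - x^(-3/2)  [11 crossings, <D> = A^-3 + 2A^5 - A^9 + A^13 - A^17, w = -3]
key observation: 3 values of V(x) split the 3 diagrams


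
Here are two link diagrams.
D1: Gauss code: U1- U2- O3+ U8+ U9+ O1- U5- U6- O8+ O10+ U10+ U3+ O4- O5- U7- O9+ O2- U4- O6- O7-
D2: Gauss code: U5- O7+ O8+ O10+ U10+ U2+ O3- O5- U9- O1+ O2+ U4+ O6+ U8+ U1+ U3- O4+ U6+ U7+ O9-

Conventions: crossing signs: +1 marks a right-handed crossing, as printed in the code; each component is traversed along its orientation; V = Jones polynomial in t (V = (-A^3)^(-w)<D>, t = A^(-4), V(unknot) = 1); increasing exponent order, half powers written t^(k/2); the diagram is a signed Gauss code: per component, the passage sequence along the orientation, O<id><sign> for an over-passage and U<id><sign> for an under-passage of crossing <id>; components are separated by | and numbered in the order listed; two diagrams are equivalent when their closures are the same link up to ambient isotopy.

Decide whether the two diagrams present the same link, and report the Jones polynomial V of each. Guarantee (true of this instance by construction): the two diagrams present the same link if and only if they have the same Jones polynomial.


equivalent: no
V(D1) = -t^-6 + 2t^-5 - 2t^-4 + 3t^-3 - 3t^-2 + 2t^-1 - 1 + t  (w -2, c 10, <D> = A^-10 - A^-6 + 2A^-2 - 3A^2 + 3A^6 - 2A^10 + 2A^14 - A^18)
V(D2) = t^-1 - 1 + 2t - 3t^2 + 3t^3 - 2t^4 + 2t^5 - t^6  (w +4, c 10, <D> = -A^-12 + 2A^-8 - 2A^-4 + 3 - 3A^4 + 2A^8 - A^12 + A^16)
why: 2 values of V(t) split the 2 diagrams


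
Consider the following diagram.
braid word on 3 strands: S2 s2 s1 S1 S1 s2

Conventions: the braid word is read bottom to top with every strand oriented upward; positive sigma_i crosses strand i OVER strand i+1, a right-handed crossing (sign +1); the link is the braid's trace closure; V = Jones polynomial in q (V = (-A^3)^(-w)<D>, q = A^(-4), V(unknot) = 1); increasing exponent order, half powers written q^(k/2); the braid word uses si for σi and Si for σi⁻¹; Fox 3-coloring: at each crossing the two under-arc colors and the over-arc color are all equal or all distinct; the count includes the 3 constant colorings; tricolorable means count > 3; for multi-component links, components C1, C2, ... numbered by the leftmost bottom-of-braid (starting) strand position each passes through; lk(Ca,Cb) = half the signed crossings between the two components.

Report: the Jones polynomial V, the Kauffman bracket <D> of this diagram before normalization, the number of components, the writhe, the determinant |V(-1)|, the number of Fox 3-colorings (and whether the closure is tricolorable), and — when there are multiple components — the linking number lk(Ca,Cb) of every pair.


Jones polynomial: V(q) = 1
<D> = 1; writhe 0
components 1, writhe 0 (6 crossings)
3-colorings: 3 of 3^6, det 1 — not tricolorable
note: det 1 = |V(-1)|; not divisible by 3, so not tricolorable


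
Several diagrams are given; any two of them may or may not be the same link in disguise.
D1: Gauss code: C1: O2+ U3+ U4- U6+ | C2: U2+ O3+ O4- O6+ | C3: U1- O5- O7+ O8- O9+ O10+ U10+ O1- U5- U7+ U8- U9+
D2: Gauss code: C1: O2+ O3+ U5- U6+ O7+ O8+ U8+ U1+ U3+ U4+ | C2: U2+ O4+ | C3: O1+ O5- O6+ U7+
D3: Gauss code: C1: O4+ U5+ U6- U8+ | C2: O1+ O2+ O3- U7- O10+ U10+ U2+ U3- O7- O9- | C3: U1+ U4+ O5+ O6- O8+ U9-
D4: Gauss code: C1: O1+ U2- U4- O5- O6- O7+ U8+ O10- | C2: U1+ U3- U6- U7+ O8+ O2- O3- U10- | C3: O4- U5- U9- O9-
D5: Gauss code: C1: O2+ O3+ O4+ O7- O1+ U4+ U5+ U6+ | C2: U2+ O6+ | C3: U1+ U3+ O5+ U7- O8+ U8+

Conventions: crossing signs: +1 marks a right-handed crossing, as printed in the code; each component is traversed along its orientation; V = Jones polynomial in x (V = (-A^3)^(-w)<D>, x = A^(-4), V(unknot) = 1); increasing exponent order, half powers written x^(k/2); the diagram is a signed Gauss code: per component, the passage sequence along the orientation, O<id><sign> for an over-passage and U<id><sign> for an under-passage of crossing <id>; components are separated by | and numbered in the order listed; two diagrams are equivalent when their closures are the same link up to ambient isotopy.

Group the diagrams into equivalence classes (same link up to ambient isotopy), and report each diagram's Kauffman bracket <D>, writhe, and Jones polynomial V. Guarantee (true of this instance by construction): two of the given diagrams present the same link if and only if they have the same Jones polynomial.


classes: {D1, D3} | {D2, D5} | {D4}
V(D1) = 1 + x + x^2 + x^3  [10 crossings, <D> = A^-6 + A^-2 + A^2 + A^6, w = +2]
D2 (bracket A^-2 + 2A^6 + A^14; 8 crossings at w = +6): V = x + 2x^3 + x^5
D3 (bracket A^-6 + A^-2 + A^2 + A^6; 10 crossings at w = +2): V = 1 + x + x^2 + x^3
V(D4) = x^-3 + x^-2 + x^-1 + 1  (w -4, c 10, <D> = A^-12 + A^-8 + A^-4 + 1)
V(D5) = x + 2x^3 + x^5  [8 crossings, <D> = A^-2 + 2A^6 + A^14, w = +6]
insight: V(x) takes 3 values over 5 diagrams, fixing the grouping


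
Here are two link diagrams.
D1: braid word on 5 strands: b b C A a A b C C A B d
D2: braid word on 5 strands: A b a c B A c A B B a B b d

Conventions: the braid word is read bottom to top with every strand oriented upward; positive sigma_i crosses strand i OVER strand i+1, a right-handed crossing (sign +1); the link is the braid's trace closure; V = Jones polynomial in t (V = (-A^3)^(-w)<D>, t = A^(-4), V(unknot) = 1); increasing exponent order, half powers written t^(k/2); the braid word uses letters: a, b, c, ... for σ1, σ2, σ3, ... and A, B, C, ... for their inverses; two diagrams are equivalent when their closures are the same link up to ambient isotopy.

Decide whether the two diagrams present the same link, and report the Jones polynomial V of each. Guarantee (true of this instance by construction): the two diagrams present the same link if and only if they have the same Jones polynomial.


equivalent: no
V(D1) = -t^-6 + 2t^-5 - 3t^-4 + 4t^-3 - 3t^-2 + 3t^-1 - 2 + t  (w -2, c 12, <D> = A^-10 - 2A^-6 + 3A^-2 - 3A^2 + 4A^6 - 3A^10 + 2A^14 - A^18)
V(D2) = t^-4 - t^-3 + t^-2 - 2t^-1 + 2 - t + t^2  [14 crossings, <D> = A^-8 - A^-4 + 2 - 2A^4 + A^8 - A^12 + A^16, w = 0]
key observation: 2 values of V(t) split the 2 diagrams


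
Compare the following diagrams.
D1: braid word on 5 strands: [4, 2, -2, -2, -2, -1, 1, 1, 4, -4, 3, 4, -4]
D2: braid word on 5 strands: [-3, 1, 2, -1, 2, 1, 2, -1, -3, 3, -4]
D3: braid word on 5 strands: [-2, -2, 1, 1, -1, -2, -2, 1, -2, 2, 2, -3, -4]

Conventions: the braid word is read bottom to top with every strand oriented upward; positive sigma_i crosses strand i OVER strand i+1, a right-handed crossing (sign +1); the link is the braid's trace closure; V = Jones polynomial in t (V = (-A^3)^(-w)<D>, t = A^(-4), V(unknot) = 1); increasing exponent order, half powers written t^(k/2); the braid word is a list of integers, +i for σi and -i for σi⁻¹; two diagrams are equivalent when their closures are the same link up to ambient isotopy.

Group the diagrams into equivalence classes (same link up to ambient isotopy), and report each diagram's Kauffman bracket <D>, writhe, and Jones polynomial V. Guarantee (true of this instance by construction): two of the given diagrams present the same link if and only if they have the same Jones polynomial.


equivalence classes: {D1} | {D2} | {D3}
D1 (bracket A^5 + A^13; 13 crossings at w = +1): V = -t^(-5/2) - t^(-1/2)
V(D2) = -t^(1/2) - t^(5/2)  (w +1, c 11, <D> = A^-7 + A)
D3 (bracket A^-15 - A^-11 + 2A^-7 - A^-3 + 2A - A^5; 13 crossings at w = -3): V = t^(-7/2) - 2t^(-5/2) + t^(-3/2) - 2t^(-1/2) + t^(1/2) - t^(3/2)
key observation: comparing 3 Jones polynomials yields 3 groups


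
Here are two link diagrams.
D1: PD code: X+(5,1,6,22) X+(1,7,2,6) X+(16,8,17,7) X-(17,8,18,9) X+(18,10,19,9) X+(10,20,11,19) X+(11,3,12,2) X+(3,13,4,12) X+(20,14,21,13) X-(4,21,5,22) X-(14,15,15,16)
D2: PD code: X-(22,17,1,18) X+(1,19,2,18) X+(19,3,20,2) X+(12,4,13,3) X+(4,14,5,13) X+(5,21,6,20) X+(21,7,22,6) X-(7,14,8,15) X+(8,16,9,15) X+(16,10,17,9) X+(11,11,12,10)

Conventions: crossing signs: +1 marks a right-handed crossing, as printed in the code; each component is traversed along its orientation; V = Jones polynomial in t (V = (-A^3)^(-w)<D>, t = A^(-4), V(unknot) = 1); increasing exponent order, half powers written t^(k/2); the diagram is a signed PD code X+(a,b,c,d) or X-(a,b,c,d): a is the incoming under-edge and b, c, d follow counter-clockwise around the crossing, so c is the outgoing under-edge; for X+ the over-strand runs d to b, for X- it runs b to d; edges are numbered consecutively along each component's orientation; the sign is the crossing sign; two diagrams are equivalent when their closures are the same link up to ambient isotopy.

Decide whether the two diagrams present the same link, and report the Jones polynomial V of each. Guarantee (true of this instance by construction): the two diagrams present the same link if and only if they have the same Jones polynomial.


equivalent: yes
V(D1) = t^2 + t^4 - t^5 + t^6 - t^7  (w +5, c 11, <D> = A^-13 - A^-9 + A^-5 - A^-1 - A^7)
V(D2) = t^2 + t^4 - t^5 + t^6 - t^7  (w +7, c 11, <D> = A^-7 - A^-3 + A - A^5 - A^13)
why: one V(t) for all 2 diagrams — one class (guaranteed)
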